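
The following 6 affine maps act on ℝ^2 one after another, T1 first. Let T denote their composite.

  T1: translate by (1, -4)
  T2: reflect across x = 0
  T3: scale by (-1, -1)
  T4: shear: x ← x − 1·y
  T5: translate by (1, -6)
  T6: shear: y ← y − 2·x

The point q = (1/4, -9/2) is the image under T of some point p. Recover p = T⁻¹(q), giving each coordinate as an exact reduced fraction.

T1 = [1 0 1; 0 1 -4; 0 0 1]
T2·T1 = [-1 0 -1; 0 1 -4; 0 0 1]
T3·…·T1 = [1 0 1; 0 -1 4; 0 0 1]
T4·…·T1 = [1 1 -3; 0 -1 4; 0 0 1]
T5·…·T1 = [1 1 -2; 0 -1 -2; 0 0 1]
T6·…·T1 = [1 1 -2; -2 -3 2; 0 0 1]
det M = -1; M⁻¹ = [3 1 4; -2 -1 -2; 0 0 1]
M⁻¹ · (1/4, -9/2)ᵀ = (1/4, 2)ᵀ

p = (1/4, 2)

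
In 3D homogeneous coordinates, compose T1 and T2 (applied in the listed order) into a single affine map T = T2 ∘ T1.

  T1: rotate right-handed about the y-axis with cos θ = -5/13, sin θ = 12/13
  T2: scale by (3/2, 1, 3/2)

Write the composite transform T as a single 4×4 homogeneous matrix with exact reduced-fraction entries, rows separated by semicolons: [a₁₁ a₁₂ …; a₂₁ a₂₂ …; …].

T = [-15/26 0 18/13 0; 0 1 0 0; -18/13 0 -15/26 0; 0 0 0 1]

T1 = [-5/13 0 12/13 0; 0 1 0 0; -12/13 0 -5/13 0; 0 0 0 1]
T2·T1 = [-15/26 0 18/13 0; 0 1 0 0; -18/13 0 -15/26 0; 0 0 0 1]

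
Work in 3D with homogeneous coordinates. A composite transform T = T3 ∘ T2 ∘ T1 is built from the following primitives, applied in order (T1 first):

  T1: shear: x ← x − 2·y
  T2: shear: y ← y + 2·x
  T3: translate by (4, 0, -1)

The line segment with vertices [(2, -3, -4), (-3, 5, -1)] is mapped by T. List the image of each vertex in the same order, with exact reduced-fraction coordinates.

image vertices: (12, 13, -5), (-9, -21, -2)

T1 shear: x ← x − 2·y: (2, -3, -4) → (8, -3, -4); (-3, 5, -1) → (-13, 5, -1)
T2 shear: y ← y + 2·x: (8, -3, -4) → (8, 13, -4); (-13, 5, -1) → (-13, -21, -1)
T3 translate by (4, 0, -1): (8, 13, -4) → (12, 13, -5); (-13, -21, -1) → (-9, -21, -2)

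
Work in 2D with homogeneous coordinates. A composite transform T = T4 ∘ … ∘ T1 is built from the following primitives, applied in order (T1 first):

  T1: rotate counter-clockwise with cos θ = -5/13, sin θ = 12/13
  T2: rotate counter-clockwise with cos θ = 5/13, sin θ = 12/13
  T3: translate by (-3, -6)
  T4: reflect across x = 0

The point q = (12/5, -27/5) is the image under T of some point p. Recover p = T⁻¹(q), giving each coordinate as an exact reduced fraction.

p = (-3/5, -3/5)

T1 = [-5/13 -12/13 0; 12/13 -5/13 0; 0 0 1]
T2·T1 = [-1 0 0; 0 -1 0; 0 0 1]
T3·…·T1 = [-1 0 -3; 0 -1 -6; 0 0 1]
T4·…·T1 = [1 0 3; 0 -1 -6; 0 0 1]
det M = -1; M⁻¹ = [1 0 -3; 0 -1 -6; 0 0 1]
M⁻¹ · (12/5, -27/5)ᵀ = (-3/5, -3/5)ᵀ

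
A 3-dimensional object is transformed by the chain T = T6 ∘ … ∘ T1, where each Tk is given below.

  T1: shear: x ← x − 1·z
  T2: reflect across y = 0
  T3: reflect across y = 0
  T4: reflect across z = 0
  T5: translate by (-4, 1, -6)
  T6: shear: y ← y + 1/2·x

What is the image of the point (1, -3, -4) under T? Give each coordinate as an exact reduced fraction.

T1 shear: x ← x − 1·z: (1, -3, -4) → (5, -3, -4)
T2 reflect across y = 0: (5, -3, -4) → (5, 3, -4)
T3 reflect across y = 0: (5, 3, -4) → (5, -3, -4)
T4 reflect across z = 0: (5, -3, -4) → (5, -3, 4)
T5 translate by (-4, 1, -6): (5, -3, 4) → (1, -2, -2)
T6 shear: y ← y + 1/2·x: (1, -2, -2) → (1, -3/2, -2)

T(p) = (1, -3/2, -2)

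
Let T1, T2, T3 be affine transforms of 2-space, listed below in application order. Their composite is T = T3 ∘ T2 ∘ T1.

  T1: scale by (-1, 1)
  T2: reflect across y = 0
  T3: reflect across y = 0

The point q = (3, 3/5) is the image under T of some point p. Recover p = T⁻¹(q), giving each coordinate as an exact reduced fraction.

p = (-3, 3/5)

T1 = [-1 0 0; 0 1 0; 0 0 1]
T2·T1 = [-1 0 0; 0 -1 0; 0 0 1]
T3·…·T1 = [-1 0 0; 0 1 0; 0 0 1]
det M = -1; M⁻¹ = [-1 0 0; 0 1 0; 0 0 1]
M⁻¹ · (3, 3/5)ᵀ = (-3, 3/5)ᵀ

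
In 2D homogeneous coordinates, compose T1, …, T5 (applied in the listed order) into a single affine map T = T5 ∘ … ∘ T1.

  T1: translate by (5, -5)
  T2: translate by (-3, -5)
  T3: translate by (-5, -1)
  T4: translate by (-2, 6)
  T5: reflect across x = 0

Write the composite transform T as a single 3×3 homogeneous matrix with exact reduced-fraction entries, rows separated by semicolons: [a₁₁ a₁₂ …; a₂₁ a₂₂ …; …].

T = [-1 0 5; 0 1 -5; 0 0 1]

T1 = [1 0 5; 0 1 -5; 0 0 1]
T2·T1 = [1 0 2; 0 1 -10; 0 0 1]
T3·…·T1 = [1 0 -3; 0 1 -11; 0 0 1]
T4·…·T1 = [1 0 -5; 0 1 -5; 0 0 1]
T5·…·T1 = [-1 0 5; 0 1 -5; 0 0 1]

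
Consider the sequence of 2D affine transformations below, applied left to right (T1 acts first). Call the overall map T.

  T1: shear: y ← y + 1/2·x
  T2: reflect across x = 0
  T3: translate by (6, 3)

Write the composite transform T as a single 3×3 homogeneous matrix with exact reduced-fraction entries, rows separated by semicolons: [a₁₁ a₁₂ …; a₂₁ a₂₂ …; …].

T = [-1 0 6; 1/2 1 3; 0 0 1]

T1 = [1 0 0; 1/2 1 0; 0 0 1]
T2·T1 = [-1 0 0; 1/2 1 0; 0 0 1]
T3·…·T1 = [-1 0 6; 1/2 1 3; 0 0 1]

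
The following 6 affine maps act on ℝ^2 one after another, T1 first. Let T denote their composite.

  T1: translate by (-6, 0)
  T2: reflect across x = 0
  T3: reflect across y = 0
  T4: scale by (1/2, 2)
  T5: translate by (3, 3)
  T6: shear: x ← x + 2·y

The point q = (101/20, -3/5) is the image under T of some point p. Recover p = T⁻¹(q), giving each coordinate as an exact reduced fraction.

p = (-1/2, 9/5)

T1 = [1 0 -6; 0 1 0; 0 0 1]
T2·T1 = [-1 0 6; 0 1 0; 0 0 1]
T3·…·T1 = [-1 0 6; 0 -1 0; 0 0 1]
T4·…·T1 = [-1/2 0 3; 0 -2 0; 0 0 1]
T5·…·T1 = [-1/2 0 6; 0 -2 3; 0 0 1]
T6·…·T1 = [-1/2 -4 12; 0 -2 3; 0 0 1]
det M = 1; M⁻¹ = [-2 4 12; 0 -1/2 3/2; 0 0 1]
M⁻¹ · (101/20, -3/5)ᵀ = (-1/2, 9/5)ᵀ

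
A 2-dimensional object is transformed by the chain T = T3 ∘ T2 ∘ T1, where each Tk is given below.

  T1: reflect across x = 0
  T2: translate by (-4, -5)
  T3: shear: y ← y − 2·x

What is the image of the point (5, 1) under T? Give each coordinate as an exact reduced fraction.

T(p) = (-9, 14)

T1 reflect across x = 0: (5, 1) → (-5, 1)
T2 translate by (-4, -5): (-5, 1) → (-9, -4)
T3 shear: y ← y − 2·x: (-9, -4) → (-9, 14)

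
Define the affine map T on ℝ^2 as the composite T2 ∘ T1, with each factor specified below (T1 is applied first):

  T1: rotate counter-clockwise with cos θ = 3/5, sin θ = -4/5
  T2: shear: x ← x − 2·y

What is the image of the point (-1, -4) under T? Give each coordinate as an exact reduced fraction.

T(p) = (-3/5, -8/5)

T1 rotate counter-clockwise with cos θ = 3/5, sin θ = -4/5: (-1, -4) → (-19/5, -8/5)
T2 shear: x ← x − 2·y: (-19/5, -8/5) → (-3/5, -8/5)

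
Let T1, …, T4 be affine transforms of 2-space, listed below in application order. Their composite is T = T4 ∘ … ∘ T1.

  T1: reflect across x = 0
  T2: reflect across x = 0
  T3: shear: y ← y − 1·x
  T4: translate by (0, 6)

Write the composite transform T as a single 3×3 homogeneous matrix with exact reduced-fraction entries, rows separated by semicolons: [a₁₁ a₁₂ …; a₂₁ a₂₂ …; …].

T1 = [-1 0 0; 0 1 0; 0 0 1]
T2·T1 = [1 0 0; 0 1 0; 0 0 1]
T3·…·T1 = [1 0 0; -1 1 0; 0 0 1]
T4·…·T1 = [1 0 0; -1 1 6; 0 0 1]

T = [1 0 0; -1 1 6; 0 0 1]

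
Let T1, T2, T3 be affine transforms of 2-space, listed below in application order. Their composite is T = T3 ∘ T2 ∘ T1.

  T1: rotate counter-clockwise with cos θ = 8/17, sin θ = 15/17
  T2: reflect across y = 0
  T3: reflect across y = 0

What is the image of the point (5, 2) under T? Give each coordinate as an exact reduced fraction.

T1 rotate counter-clockwise with cos θ = 8/17, sin θ = 15/17: (5, 2) → (10/17, 91/17)
T2 reflect across y = 0: (10/17, 91/17) → (10/17, -91/17)
T3 reflect across y = 0: (10/17, -91/17) → (10/17, 91/17)

T(p) = (10/17, 91/17)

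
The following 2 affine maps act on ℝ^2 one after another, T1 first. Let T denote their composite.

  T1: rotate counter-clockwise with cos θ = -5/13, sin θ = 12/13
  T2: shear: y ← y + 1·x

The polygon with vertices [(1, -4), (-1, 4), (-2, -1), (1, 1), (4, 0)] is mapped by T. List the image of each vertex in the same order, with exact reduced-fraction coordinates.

image vertices: (43/13, 75/13), (-43/13, -75/13), (22/13, 3/13), (-17/13, -10/13), (-20/13, 28/13)

T1 rotate counter-clockwise with cos θ = -5/13, sin θ = 12/13: (1, -4) → (43/13, 32/13); (-1, 4) → (-43/13, -32/13); (-2, -1) → (22/13, -19/13); (1, 1) → (-17/13, 7/13); (4, 0) → (-20/13, 48/13)
T2 shear: y ← y + 1·x: (43/13, 32/13) → (43/13, 75/13); (-43/13, -32/13) → (-43/13, -75/13); (22/13, -19/13) → (22/13, 3/13); (-17/13, 7/13) → (-17/13, -10/13); (-20/13, 48/13) → (-20/13, 28/13)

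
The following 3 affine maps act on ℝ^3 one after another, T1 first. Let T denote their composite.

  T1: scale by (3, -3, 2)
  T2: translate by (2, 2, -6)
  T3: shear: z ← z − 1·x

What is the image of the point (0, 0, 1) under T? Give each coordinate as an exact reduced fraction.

T1 scale by (3, -3, 2): (0, 0, 1) → (0, 0, 2)
T2 translate by (2, 2, -6): (0, 0, 2) → (2, 2, -4)
T3 shear: z ← z − 1·x: (2, 2, -4) → (2, 2, -6)

T(p) = (2, 2, -6)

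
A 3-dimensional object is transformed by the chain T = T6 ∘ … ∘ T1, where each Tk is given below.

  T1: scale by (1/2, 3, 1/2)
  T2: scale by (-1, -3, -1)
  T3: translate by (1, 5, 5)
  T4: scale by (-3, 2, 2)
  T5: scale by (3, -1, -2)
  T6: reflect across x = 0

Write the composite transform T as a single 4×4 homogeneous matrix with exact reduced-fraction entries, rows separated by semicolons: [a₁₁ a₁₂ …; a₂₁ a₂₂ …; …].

T = [-9/2 0 0 9; 0 18 0 -10; 0 0 2 -20; 0 0 0 1]

T1 = [1/2 0 0 0; 0 3 0 0; 0 0 1/2 0; 0 0 0 1]
T2·T1 = [-1/2 0 0 0; 0 -9 0 0; 0 0 -1/2 0; 0 0 0 1]
T3·…·T1 = [-1/2 0 0 1; 0 -9 0 5; 0 0 -1/2 5; 0 0 0 1]
T4·…·T1 = [3/2 0 0 -3; 0 -18 0 10; 0 0 -1 10; 0 0 0 1]
T5·…·T1 = [9/2 0 0 -9; 0 18 0 -10; 0 0 2 -20; 0 0 0 1]
T6·…·T1 = [-9/2 0 0 9; 0 18 0 -10; 0 0 2 -20; 0 0 0 1]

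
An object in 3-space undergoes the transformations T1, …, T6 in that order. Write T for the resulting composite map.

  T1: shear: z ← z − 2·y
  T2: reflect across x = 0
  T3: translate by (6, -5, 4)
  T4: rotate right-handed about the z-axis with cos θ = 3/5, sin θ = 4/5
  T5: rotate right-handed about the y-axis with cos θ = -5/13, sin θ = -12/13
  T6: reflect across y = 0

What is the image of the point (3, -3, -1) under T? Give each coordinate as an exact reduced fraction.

T1 shear: z ← z − 2·y: (3, -3, -1) → (3, -3, 5)
T2 reflect across x = 0: (3, -3, 5) → (-3, -3, 5)
T3 translate by (6, -5, 4): (-3, -3, 5) → (3, -8, 9)
T4 rotate right-handed about the z-axis with cos θ = 3/5, sin θ = 4/5: (3, -8, 9) → (41/5, -12/5, 9)
T5 rotate right-handed about the y-axis with cos θ = -5/13, sin θ = -12/13: (41/5, -12/5, 9) → (-149/13, -12/5, 267/65)
T6 reflect across y = 0: (-149/13, -12/5, 267/65) → (-149/13, 12/5, 267/65)

T(p) = (-149/13, 12/5, 267/65)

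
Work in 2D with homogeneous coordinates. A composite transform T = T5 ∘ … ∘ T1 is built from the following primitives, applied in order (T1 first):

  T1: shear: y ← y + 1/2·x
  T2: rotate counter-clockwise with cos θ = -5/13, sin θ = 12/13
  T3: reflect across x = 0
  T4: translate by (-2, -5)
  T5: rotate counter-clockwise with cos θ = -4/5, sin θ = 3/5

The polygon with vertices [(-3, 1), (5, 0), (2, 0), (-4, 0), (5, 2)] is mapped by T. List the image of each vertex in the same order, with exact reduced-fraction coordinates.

T1 shear: y ← y + 1/2·x: (-3, 1) → (-3, -1/2); (5, 0) → (5, 5/2); (2, 0) → (2, 1); (-4, 0) → (-4, -2); (5, 2) → (5, 9/2)
T2 rotate counter-clockwise with cos θ = -5/13, sin θ = 12/13: (-3, -1/2) → (21/13, -67/26); (5, 5/2) → (-55/13, 95/26); (2, 1) → (-22/13, 19/13); (-4, -2) → (44/13, -38/13); (5, 9/2) → (-79/13, 75/26)
T3 reflect across x = 0: (21/13, -67/26) → (-21/13, -67/26); (-55/13, 95/26) → (55/13, 95/26); (-22/13, 19/13) → (22/13, 19/13); (44/13, -38/13) → (-44/13, -38/13); (-79/13, 75/26) → (79/13, 75/26)
T4 translate by (-2, -5): (-21/13, -67/26) → (-47/13, -197/26); (55/13, 95/26) → (29/13, -35/26); (22/13, 19/13) → (-4/13, -46/13); (-44/13, -38/13) → (-70/13, -103/13); (79/13, 75/26) → (53/13, -55/26)
T5 rotate counter-clockwise with cos θ = -4/5, sin θ = 3/5: (-47/13, -197/26) → (967/130, 253/65); (29/13, -35/26) → (-127/130, 157/65); (-4/13, -46/13) → (154/65, 172/65); (-70/13, -103/13) → (589/65, 202/65); (53/13, -55/26) → (-259/130, 269/65)

image vertices: (967/130, 253/65), (-127/130, 157/65), (154/65, 172/65), (589/65, 202/65), (-259/130, 269/65)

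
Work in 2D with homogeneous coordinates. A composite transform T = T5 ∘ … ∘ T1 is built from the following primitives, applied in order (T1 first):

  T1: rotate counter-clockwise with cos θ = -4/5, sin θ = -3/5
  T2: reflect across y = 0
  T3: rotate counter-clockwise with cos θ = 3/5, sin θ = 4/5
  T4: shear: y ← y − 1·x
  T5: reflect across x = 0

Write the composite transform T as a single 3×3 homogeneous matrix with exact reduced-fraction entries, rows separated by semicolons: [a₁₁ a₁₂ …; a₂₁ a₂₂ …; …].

T = [24/25 7/25 0; 17/25 31/25 0; 0 0 1]

T1 = [-4/5 3/5 0; -3/5 -4/5 0; 0 0 1]
T2·T1 = [-4/5 3/5 0; 3/5 4/5 0; 0 0 1]
T3·…·T1 = [-24/25 -7/25 0; -7/25 24/25 0; 0 0 1]
T4·…·T1 = [-24/25 -7/25 0; 17/25 31/25 0; 0 0 1]
T5·…·T1 = [24/25 7/25 0; 17/25 31/25 0; 0 0 1]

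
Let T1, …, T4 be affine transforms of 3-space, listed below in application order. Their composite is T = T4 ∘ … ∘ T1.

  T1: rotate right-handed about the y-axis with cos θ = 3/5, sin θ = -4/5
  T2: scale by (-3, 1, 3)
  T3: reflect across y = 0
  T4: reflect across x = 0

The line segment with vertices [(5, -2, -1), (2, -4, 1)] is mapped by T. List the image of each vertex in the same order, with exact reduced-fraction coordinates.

T1 rotate right-handed about the y-axis with cos θ = 3/5, sin θ = -4/5: (5, -2, -1) → (19/5, -2, 17/5); (2, -4, 1) → (2/5, -4, 11/5)
T2 scale by (-3, 1, 3): (19/5, -2, 17/5) → (-57/5, -2, 51/5); (2/5, -4, 11/5) → (-6/5, -4, 33/5)
T3 reflect across y = 0: (-57/5, -2, 51/5) → (-57/5, 2, 51/5); (-6/5, -4, 33/5) → (-6/5, 4, 33/5)
T4 reflect across x = 0: (-57/5, 2, 51/5) → (57/5, 2, 51/5); (-6/5, 4, 33/5) → (6/5, 4, 33/5)

image vertices: (57/5, 2, 51/5), (6/5, 4, 33/5)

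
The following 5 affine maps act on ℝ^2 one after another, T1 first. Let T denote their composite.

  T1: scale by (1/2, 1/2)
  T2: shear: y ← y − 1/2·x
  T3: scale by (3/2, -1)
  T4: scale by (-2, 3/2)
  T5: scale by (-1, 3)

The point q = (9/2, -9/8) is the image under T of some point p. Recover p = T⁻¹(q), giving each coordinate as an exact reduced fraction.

T1 = [1/2 0 0; 0 1/2 0; 0 0 1]
T2·T1 = [1/2 0 0; -1/4 1/2 0; 0 0 1]
T3·…·T1 = [3/4 0 0; 1/4 -1/2 0; 0 0 1]
T4·…·T1 = [-3/2 0 0; 3/8 -3/4 0; 0 0 1]
T5·…·T1 = [3/2 0 0; 9/8 -9/4 0; 0 0 1]
det M = -27/8; M⁻¹ = [2/3 0 0; 1/3 -4/9 0; 0 0 1]
M⁻¹ · (9/2, -9/8)ᵀ = (3, 2)ᵀ

p = (3, 2)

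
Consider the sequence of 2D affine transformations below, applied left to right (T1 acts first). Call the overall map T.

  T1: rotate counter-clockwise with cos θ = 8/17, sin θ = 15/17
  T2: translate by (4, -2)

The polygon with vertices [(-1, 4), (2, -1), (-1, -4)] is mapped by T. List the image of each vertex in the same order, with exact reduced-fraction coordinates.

image vertices: (0, -1), (99/17, -12/17), (120/17, -81/17)

T1 rotate counter-clockwise with cos θ = 8/17, sin θ = 15/17: (-1, 4) → (-4, 1); (2, -1) → (31/17, 22/17); (-1, -4) → (52/17, -47/17)
T2 translate by (4, -2): (-4, 1) → (0, -1); (31/17, 22/17) → (99/17, -12/17); (52/17, -47/17) → (120/17, -81/17)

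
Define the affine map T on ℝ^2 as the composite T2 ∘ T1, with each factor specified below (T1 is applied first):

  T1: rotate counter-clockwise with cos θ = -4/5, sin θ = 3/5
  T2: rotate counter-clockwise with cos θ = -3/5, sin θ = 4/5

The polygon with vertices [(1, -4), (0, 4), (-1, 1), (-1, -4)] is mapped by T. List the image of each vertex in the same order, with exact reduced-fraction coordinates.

T1 rotate counter-clockwise with cos θ = -4/5, sin θ = 3/5: (1, -4) → (8/5, 19/5); (0, 4) → (-12/5, -16/5); (-1, 1) → (1/5, -7/5); (-1, -4) → (16/5, 13/5)
T2 rotate counter-clockwise with cos θ = -3/5, sin θ = 4/5: (8/5, 19/5) → (-4, -1); (-12/5, -16/5) → (4, 0); (1/5, -7/5) → (1, 1); (16/5, 13/5) → (-4, 1)

image vertices: (-4, -1), (4, 0), (1, 1), (-4, 1)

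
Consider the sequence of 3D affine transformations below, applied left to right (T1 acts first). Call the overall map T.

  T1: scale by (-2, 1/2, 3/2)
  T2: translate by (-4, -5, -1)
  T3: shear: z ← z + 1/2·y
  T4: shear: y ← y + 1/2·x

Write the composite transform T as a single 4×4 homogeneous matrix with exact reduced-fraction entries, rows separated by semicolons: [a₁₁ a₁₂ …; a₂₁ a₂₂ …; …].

T = [-2 0 0 -4; -1 1/2 0 -7; 0 1/4 3/2 -7/2; 0 0 0 1]

T1 = [-2 0 0 0; 0 1/2 0 0; 0 0 3/2 0; 0 0 0 1]
T2·T1 = [-2 0 0 -4; 0 1/2 0 -5; 0 0 3/2 -1; 0 0 0 1]
T3·…·T1 = [-2 0 0 -4; 0 1/2 0 -5; 0 1/4 3/2 -7/2; 0 0 0 1]
T4·…·T1 = [-2 0 0 -4; -1 1/2 0 -7; 0 1/4 3/2 -7/2; 0 0 0 1]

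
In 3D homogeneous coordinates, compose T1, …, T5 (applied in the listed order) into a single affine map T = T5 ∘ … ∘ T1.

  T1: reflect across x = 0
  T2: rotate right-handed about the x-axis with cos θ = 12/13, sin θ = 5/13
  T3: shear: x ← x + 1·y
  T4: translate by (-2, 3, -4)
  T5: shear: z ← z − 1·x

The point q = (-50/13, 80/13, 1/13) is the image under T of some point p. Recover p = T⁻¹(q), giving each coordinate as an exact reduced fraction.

T1 = [-1 0 0 0; 0 1 0 0; 0 0 1 0; 0 0 0 1]
T2·T1 = [-1 0 0 0; 0 12/13 -5/13 0; 0 5/13 12/13 0; 0 0 0 1]
T3·…·T1 = [-1 12/13 -5/13 0; 0 12/13 -5/13 0; 0 5/13 12/13 0; 0 0 0 1]
T4·…·T1 = [-1 12/13 -5/13 -2; 0 12/13 -5/13 3; 0 5/13 12/13 -4; 0 0 0 1]
T5·…·T1 = [-1 12/13 -5/13 -2; 0 12/13 -5/13 3; 1 -7/13 17/13 -2; 0 0 0 1]
det M = -1; M⁻¹ = [-1 1 0 -5; 5/13 12/13 5/13 -16/13; 12/13 -5/13 12/13 63/13; 0 0 0 1]
M⁻¹ · (-50/13, 80/13, 1/13)ᵀ = (5, 3, -1)ᵀ

p = (5, 3, -1)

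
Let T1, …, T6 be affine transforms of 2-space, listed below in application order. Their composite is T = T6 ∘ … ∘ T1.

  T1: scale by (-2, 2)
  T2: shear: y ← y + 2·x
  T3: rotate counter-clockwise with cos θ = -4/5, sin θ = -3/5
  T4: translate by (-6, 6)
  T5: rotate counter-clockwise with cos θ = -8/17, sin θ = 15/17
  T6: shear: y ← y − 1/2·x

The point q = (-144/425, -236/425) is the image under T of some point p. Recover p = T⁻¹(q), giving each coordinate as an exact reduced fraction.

T1 = [-2 0 0; 0 2 0; 0 0 1]
T2·T1 = [-2 0 0; -4 2 0; 0 0 1]
T3·…·T1 = [-4/5 6/5 0; 22/5 -8/5 0; 0 0 1]
T4·…·T1 = [-4/5 6/5 -6; 22/5 -8/5 6; 0 0 1]
T5·…·T1 = [-298/85 72/85 -42/17; -236/85 154/85 -138/17; 0 0 1]
T6·…·T1 = [-298/85 72/85 -42/17; -87/85 118/85 -117/17; 0 0 1]
det M = -4; M⁻¹ = [-59/170 18/85 3/5; -87/340 149/170 27/5; 0 0 1]
M⁻¹ · (-144/425, -236/425)ᵀ = (3/5, 5)ᵀ

p = (3/5, 5)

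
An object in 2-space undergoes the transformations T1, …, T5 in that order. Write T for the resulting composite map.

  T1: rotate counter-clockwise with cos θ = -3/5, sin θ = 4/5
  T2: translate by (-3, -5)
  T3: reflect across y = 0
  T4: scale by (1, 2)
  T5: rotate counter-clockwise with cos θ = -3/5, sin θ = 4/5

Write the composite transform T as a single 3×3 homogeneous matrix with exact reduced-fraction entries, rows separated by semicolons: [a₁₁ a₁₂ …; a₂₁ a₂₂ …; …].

T = [41/25 -12/25 -31/5; 12/25 -34/25 -42/5; 0 0 1]

T1 = [-3/5 -4/5 0; 4/5 -3/5 0; 0 0 1]
T2·T1 = [-3/5 -4/5 -3; 4/5 -3/5 -5; 0 0 1]
T3·…·T1 = [-3/5 -4/5 -3; -4/5 3/5 5; 0 0 1]
T4·…·T1 = [-3/5 -4/5 -3; -8/5 6/5 10; 0 0 1]
T5·…·T1 = [41/25 -12/25 -31/5; 12/25 -34/25 -42/5; 0 0 1]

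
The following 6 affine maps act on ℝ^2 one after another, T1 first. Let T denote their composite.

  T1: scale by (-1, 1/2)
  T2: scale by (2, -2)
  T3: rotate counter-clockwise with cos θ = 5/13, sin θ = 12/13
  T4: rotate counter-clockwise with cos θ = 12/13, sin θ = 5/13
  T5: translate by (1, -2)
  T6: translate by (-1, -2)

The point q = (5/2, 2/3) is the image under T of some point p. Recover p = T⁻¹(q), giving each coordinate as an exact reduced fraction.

p = (-7/3, 5/2)

T1 = [-1 0 0; 0 1/2 0; 0 0 1]
T2·T1 = [-2 0 0; 0 -1 0; 0 0 1]
T3·…·T1 = [-10/13 12/13 0; -24/13 -5/13 0; 0 0 1]
T4·…·T1 = [0 1 0; -2 0 0; 0 0 1]
T5·…·T1 = [0 1 1; -2 0 -2; 0 0 1]
T6·…·T1 = [0 1 0; -2 0 -4; 0 0 1]
det M = 2; M⁻¹ = [0 -1/2 -2; 1 0 0; 0 0 1]
M⁻¹ · (5/2, 2/3)ᵀ = (-7/3, 5/2)ᵀ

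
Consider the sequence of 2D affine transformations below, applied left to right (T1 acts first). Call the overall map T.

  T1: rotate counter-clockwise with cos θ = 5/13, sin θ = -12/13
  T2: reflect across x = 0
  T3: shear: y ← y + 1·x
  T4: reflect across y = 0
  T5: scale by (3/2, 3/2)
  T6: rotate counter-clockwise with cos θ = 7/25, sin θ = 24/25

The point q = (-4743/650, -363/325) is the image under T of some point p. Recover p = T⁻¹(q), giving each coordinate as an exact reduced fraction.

p = (3, 1)

T1 = [5/13 12/13 0; -12/13 5/13 0; 0 0 1]
T2·T1 = [-5/13 -12/13 0; -12/13 5/13 0; 0 0 1]
T3·…·T1 = [-5/13 -12/13 0; -17/13 -7/13 0; 0 0 1]
T4·…·T1 = [-5/13 -12/13 0; 17/13 7/13 0; 0 0 1]
T5·…·T1 = [-15/26 -18/13 0; 51/26 21/26 0; 0 0 1]
T6·…·T1 = [-1329/650 -378/325 0; -3/650 -717/650 0; 0 0 1]
det M = 9/4; M⁻¹ = [-478/975 168/325 0; 2/975 -886/975 0; 0 0 1]
M⁻¹ · (-4743/650, -363/325)ᵀ = (3, 1)ᵀ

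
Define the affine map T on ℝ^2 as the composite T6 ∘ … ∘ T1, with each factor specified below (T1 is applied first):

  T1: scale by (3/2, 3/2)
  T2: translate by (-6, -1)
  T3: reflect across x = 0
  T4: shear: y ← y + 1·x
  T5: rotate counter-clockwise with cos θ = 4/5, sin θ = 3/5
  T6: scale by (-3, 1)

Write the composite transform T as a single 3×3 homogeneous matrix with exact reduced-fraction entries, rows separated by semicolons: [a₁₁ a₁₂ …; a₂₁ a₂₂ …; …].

T = [9/10 27/10 -27/5; -21/10 6/5 38/5; 0 0 1]

T1 = [3/2 0 0; 0 3/2 0; 0 0 1]
T2·T1 = [3/2 0 -6; 0 3/2 -1; 0 0 1]
T3·…·T1 = [-3/2 0 6; 0 3/2 -1; 0 0 1]
T4·…·T1 = [-3/2 0 6; -3/2 3/2 5; 0 0 1]
T5·…·T1 = [-3/10 -9/10 9/5; -21/10 6/5 38/5; 0 0 1]
T6·…·T1 = [9/10 27/10 -27/5; -21/10 6/5 38/5; 0 0 1]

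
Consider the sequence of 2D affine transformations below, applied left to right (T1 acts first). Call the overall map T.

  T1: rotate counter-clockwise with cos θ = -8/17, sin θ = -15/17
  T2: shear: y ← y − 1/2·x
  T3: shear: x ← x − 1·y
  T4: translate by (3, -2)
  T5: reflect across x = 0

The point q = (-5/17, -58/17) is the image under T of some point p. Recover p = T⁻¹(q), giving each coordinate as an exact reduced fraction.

p = (5, -2)

T1 = [-8/17 15/17 0; -15/17 -8/17 0; 0 0 1]
T2·T1 = [-8/17 15/17 0; -11/17 -31/34 0; 0 0 1]
T3·…·T1 = [3/17 61/34 0; -11/17 -31/34 0; 0 0 1]
T4·…·T1 = [3/17 61/34 3; -11/17 -31/34 -2; 0 0 1]
T5·…·T1 = [-3/17 -61/34 -3; -11/17 -31/34 -2; 0 0 1]
det M = -1; M⁻¹ = [31/34 -61/34 -29/34; -11/17 3/17 -27/17; 0 0 1]
M⁻¹ · (-5/17, -58/17)ᵀ = (5, -2)ᵀ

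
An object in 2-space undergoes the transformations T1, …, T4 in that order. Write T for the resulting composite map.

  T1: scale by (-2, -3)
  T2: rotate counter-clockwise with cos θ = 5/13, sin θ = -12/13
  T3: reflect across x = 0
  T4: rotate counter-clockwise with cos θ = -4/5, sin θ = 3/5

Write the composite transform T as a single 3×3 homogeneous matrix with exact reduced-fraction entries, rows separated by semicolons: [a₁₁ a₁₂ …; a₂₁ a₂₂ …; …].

T1 = [-2 0 0; 0 -3 0; 0 0 1]
T2·T1 = [-10/13 -36/13 0; 24/13 -15/13 0; 0 0 1]
T3·…·T1 = [10/13 36/13 0; 24/13 -15/13 0; 0 0 1]
T4·…·T1 = [-112/65 -99/65 0; -66/65 168/65 0; 0 0 1]

T = [-112/65 -99/65 0; -66/65 168/65 0; 0 0 1]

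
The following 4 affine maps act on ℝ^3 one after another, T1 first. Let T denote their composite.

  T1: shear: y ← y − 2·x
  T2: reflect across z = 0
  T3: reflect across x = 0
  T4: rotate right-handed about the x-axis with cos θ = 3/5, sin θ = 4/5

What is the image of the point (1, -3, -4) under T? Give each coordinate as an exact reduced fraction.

T(p) = (-1, -31/5, -8/5)

T1 shear: y ← y − 2·x: (1, -3, -4) → (1, -5, -4)
T2 reflect across z = 0: (1, -5, -4) → (1, -5, 4)
T3 reflect across x = 0: (1, -5, 4) → (-1, -5, 4)
T4 rotate right-handed about the x-axis with cos θ = 3/5, sin θ = 4/5: (-1, -5, 4) → (-1, -31/5, -8/5)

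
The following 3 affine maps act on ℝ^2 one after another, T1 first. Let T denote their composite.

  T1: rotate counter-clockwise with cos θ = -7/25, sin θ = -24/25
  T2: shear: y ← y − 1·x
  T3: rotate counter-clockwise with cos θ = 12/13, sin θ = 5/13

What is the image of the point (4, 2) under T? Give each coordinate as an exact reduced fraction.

T(p) = (178/65, -292/65)

T1 rotate counter-clockwise with cos θ = -7/25, sin θ = -24/25: (4, 2) → (4/5, -22/5)
T2 shear: y ← y − 1·x: (4/5, -22/5) → (4/5, -26/5)
T3 rotate counter-clockwise with cos θ = 12/13, sin θ = 5/13: (4/5, -26/5) → (178/65, -292/65)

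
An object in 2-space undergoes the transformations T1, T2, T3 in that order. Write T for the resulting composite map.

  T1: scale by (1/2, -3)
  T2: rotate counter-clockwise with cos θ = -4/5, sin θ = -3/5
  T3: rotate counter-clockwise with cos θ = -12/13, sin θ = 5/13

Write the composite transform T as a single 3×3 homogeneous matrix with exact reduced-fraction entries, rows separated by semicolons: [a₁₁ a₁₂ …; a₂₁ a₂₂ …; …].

T1 = [1/2 0 0; 0 -3 0; 0 0 1]
T2·T1 = [-2/5 -9/5 0; -3/10 12/5 0; 0 0 1]
T3·…·T1 = [63/130 48/65 0; 8/65 -189/65 0; 0 0 1]

T = [63/130 48/65 0; 8/65 -189/65 0; 0 0 1]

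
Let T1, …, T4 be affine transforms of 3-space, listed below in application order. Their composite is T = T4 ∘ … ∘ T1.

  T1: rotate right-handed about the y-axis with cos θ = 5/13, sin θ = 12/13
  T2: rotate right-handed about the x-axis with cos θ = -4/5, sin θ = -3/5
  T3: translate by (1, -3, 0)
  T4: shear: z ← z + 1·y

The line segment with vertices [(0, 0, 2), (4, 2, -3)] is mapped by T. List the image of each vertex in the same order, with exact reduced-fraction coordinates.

T1 rotate right-handed about the y-axis with cos θ = 5/13, sin θ = 12/13: (0, 0, 2) → (24/13, 0, 10/13); (4, 2, -3) → (-16/13, 2, -63/13)
T2 rotate right-handed about the x-axis with cos θ = -4/5, sin θ = -3/5: (24/13, 0, 10/13) → (24/13, 6/13, -8/13); (-16/13, 2, -63/13) → (-16/13, -293/65, 174/65)
T3 translate by (1, -3, 0): (24/13, 6/13, -8/13) → (37/13, -33/13, -8/13); (-16/13, -293/65, 174/65) → (-3/13, -488/65, 174/65)
T4 shear: z ← z + 1·y: (37/13, -33/13, -8/13) → (37/13, -33/13, -41/13); (-3/13, -488/65, 174/65) → (-3/13, -488/65, -314/65)

image vertices: (37/13, -33/13, -41/13), (-3/13, -488/65, -314/65)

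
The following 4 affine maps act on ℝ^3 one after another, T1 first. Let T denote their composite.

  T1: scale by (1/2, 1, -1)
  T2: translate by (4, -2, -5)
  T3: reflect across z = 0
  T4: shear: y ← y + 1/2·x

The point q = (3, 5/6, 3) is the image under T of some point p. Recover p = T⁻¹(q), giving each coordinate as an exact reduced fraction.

p = (-2, 4/3, -2)

T1 = [1/2 0 0 0; 0 1 0 0; 0 0 -1 0; 0 0 0 1]
T2·T1 = [1/2 0 0 4; 0 1 0 -2; 0 0 -1 -5; 0 0 0 1]
T3·…·T1 = [1/2 0 0 4; 0 1 0 -2; 0 0 1 5; 0 0 0 1]
T4·…·T1 = [1/2 0 0 4; 1/4 1 0 0; 0 0 1 5; 0 0 0 1]
det M = 1/2; M⁻¹ = [2 0 0 -8; -1/2 1 0 2; 0 0 1 -5; 0 0 0 1]
M⁻¹ · (3, 5/6, 3)ᵀ = (-2, 4/3, -2)ᵀ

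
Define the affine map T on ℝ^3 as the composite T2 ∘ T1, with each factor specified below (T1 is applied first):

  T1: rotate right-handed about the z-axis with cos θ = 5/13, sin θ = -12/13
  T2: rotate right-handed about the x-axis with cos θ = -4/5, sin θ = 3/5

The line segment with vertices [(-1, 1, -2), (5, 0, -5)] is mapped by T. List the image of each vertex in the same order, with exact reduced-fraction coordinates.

T1 rotate right-handed about the z-axis with cos θ = 5/13, sin θ = -12/13: (-1, 1, -2) → (7/13, 17/13, -2); (5, 0, -5) → (25/13, -60/13, -5)
T2 rotate right-handed about the x-axis with cos θ = -4/5, sin θ = 3/5: (7/13, 17/13, -2) → (7/13, 2/13, 31/13); (25/13, -60/13, -5) → (25/13, 87/13, 16/13)

image vertices: (7/13, 2/13, 31/13), (25/13, 87/13, 16/13)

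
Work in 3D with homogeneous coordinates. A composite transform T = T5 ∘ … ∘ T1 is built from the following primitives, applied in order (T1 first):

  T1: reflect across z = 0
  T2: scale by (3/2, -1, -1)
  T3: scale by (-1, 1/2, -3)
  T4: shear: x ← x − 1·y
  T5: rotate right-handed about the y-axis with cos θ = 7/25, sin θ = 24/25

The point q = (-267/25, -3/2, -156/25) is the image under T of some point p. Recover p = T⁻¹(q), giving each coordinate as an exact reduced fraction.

T1 = [1 0 0 0; 0 1 0 0; 0 0 -1 0; 0 0 0 1]
T2·T1 = [3/2 0 0 0; 0 -1 0 0; 0 0 1 0; 0 0 0 1]
T3·…·T1 = [-3/2 0 0 0; 0 -1/2 0 0; 0 0 -3 0; 0 0 0 1]
T4·…·T1 = [-3/2 1/2 0 0; 0 -1/2 0 0; 0 0 -3 0; 0 0 0 1]
T5·…·T1 = [-21/50 7/50 -72/25 0; 0 -1/2 0 0; 36/25 -12/25 -21/25 0; 0 0 0 1]
det M = -9/4; M⁻¹ = [-14/75 -2/3 16/25 0; 0 -2 0 0; -8/25 0 -7/75 0; 0 0 0 1]
M⁻¹ · (-267/25, -3/2, -156/25)ᵀ = (-1, 3, 4)ᵀ

p = (-1, 3, 4)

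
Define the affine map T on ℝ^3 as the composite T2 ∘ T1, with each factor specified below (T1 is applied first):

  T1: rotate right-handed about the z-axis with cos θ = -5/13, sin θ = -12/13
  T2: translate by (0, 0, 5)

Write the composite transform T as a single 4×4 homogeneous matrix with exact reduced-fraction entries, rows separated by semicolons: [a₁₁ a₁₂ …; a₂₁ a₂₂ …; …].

T = [-5/13 12/13 0 0; -12/13 -5/13 0 0; 0 0 1 5; 0 0 0 1]

T1 = [-5/13 12/13 0 0; -12/13 -5/13 0 0; 0 0 1 0; 0 0 0 1]
T2·T1 = [-5/13 12/13 0 0; -12/13 -5/13 0 0; 0 0 1 5; 0 0 0 1]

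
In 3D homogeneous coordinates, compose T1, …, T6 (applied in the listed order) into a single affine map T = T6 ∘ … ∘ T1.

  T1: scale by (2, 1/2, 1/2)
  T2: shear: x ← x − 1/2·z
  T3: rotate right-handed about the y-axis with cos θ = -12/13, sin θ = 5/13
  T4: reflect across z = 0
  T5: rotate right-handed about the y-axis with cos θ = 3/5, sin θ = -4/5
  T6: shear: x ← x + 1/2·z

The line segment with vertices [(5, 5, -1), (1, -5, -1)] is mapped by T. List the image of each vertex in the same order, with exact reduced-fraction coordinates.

image vertices: (-1185/104, 5/2, -293/52), (-257/104, -5/2, -409/260)

T1 scale by (2, 1/2, 1/2): (5, 5, -1) → (10, 5/2, -1/2); (1, -5, -1) → (2, -5/2, -1/2)
T2 shear: x ← x − 1/2·z: (10, 5/2, -1/2) → (41/4, 5/2, -1/2); (2, -5/2, -1/2) → (9/4, -5/2, -1/2)
T3 rotate right-handed about the y-axis with cos θ = -12/13, sin θ = 5/13: (41/4, 5/2, -1/2) → (-251/26, 5/2, -181/52); (9/4, -5/2, -1/2) → (-59/26, -5/2, -21/52)
T4 reflect across z = 0: (-251/26, 5/2, -181/52) → (-251/26, 5/2, 181/52); (-59/26, -5/2, -21/52) → (-59/26, -5/2, 21/52)
T5 rotate right-handed about the y-axis with cos θ = 3/5, sin θ = -4/5: (-251/26, 5/2, 181/52) → (-223/26, 5/2, -293/52); (-59/26, -5/2, 21/52) → (-219/130, -5/2, -409/260)
T6 shear: x ← x + 1/2·z: (-223/26, 5/2, -293/52) → (-1185/104, 5/2, -293/52); (-219/130, -5/2, -409/260) → (-257/104, -5/2, -409/260)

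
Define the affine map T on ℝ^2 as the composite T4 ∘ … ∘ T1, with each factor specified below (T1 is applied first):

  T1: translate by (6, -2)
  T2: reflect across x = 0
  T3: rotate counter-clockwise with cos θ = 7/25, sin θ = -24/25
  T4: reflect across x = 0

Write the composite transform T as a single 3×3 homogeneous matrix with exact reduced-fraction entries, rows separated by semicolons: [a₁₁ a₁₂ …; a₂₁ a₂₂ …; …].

T = [7/25 -24/25 18/5; 24/25 7/25 26/5; 0 0 1]

T1 = [1 0 6; 0 1 -2; 0 0 1]
T2·T1 = [-1 0 -6; 0 1 -2; 0 0 1]
T3·…·T1 = [-7/25 24/25 -18/5; 24/25 7/25 26/5; 0 0 1]
T4·…·T1 = [7/25 -24/25 18/5; 24/25 7/25 26/5; 0 0 1]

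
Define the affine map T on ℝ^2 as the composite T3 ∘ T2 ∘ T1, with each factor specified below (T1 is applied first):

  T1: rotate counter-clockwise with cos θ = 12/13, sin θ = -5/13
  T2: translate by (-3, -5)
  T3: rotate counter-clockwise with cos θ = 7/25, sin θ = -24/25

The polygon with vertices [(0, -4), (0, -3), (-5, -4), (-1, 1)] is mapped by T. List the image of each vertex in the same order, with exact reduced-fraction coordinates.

T1 rotate counter-clockwise with cos θ = 12/13, sin θ = -5/13: (0, -4) → (-20/13, -48/13); (0, -3) → (-15/13, -36/13); (-5, -4) → (-80/13, -23/13); (-1, 1) → (-7/13, 17/13)
T2 translate by (-3, -5): (-20/13, -48/13) → (-59/13, -113/13); (-15/13, -36/13) → (-54/13, -101/13); (-80/13, -23/13) → (-119/13, -88/13); (-7/13, 17/13) → (-46/13, -48/13)
T3 rotate counter-clockwise with cos θ = 7/25, sin θ = -24/25: (-59/13, -113/13) → (-125/13, 25/13); (-54/13, -101/13) → (-2802/325, 589/325); (-119/13, -88/13) → (-589/65, 448/65); (-46/13, -48/13) → (-1474/325, 768/325)

image vertices: (-125/13, 25/13), (-2802/325, 589/325), (-589/65, 448/65), (-1474/325, 768/325)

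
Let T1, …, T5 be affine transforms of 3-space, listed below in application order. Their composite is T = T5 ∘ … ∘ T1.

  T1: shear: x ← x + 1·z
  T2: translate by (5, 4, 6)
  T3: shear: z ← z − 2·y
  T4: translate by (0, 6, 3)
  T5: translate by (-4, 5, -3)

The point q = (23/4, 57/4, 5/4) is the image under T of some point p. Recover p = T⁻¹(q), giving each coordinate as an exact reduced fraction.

p = (3, -3/4, 7/4)

T1 = [1 0 1 0; 0 1 0 0; 0 0 1 0; 0 0 0 1]
T2·T1 = [1 0 1 5; 0 1 0 4; 0 0 1 6; 0 0 0 1]
T3·…·T1 = [1 0 1 5; 0 1 0 4; 0 -2 1 -2; 0 0 0 1]
T4·…·T1 = [1 0 1 5; 0 1 0 10; 0 -2 1 1; 0 0 0 1]
T5·…·T1 = [1 0 1 1; 0 1 0 15; 0 -2 1 -2; 0 0 0 1]
det M = 1; M⁻¹ = [1 -2 -1 27; 0 1 0 -15; 0 2 1 -28; 0 0 0 1]
M⁻¹ · (23/4, 57/4, 5/4)ᵀ = (3, -3/4, 7/4)ᵀ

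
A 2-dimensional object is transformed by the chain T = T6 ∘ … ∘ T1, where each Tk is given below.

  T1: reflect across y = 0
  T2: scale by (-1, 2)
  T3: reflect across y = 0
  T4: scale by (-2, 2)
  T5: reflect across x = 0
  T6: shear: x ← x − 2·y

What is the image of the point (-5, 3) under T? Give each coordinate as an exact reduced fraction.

T(p) = (-14, 12)

T1 reflect across y = 0: (-5, 3) → (-5, -3)
T2 scale by (-1, 2): (-5, -3) → (5, -6)
T3 reflect across y = 0: (5, -6) → (5, 6)
T4 scale by (-2, 2): (5, 6) → (-10, 12)
T5 reflect across x = 0: (-10, 12) → (10, 12)
T6 shear: x ← x − 2·y: (10, 12) → (-14, 12)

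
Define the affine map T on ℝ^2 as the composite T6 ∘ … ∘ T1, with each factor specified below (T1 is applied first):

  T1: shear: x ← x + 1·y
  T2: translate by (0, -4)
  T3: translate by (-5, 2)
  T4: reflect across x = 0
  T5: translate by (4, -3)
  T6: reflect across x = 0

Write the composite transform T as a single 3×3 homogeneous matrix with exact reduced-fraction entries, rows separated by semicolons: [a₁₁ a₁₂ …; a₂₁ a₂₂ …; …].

T1 = [1 1 0; 0 1 0; 0 0 1]
T2·T1 = [1 1 0; 0 1 -4; 0 0 1]
T3·…·T1 = [1 1 -5; 0 1 -2; 0 0 1]
T4·…·T1 = [-1 -1 5; 0 1 -2; 0 0 1]
T5·…·T1 = [-1 -1 9; 0 1 -5; 0 0 1]
T6·…·T1 = [1 1 -9; 0 1 -5; 0 0 1]

T = [1 1 -9; 0 1 -5; 0 0 1]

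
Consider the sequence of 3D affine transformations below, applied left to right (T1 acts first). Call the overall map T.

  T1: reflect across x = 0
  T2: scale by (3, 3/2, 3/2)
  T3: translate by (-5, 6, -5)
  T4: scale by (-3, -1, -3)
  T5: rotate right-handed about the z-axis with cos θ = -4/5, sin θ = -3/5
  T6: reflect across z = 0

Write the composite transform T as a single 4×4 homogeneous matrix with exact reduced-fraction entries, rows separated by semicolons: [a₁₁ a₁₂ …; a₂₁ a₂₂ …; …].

T = [-36/5 -9/10 0 -78/5; -27/5 6/5 0 -21/5; 0 0 9/2 -15; 0 0 0 1]

T1 = [-1 0 0 0; 0 1 0 0; 0 0 1 0; 0 0 0 1]
T2·T1 = [-3 0 0 0; 0 3/2 0 0; 0 0 3/2 0; 0 0 0 1]
T3·…·T1 = [-3 0 0 -5; 0 3/2 0 6; 0 0 3/2 -5; 0 0 0 1]
T4·…·T1 = [9 0 0 15; 0 -3/2 0 -6; 0 0 -9/2 15; 0 0 0 1]
T5·…·T1 = [-36/5 -9/10 0 -78/5; -27/5 6/5 0 -21/5; 0 0 -9/2 15; 0 0 0 1]
T6·…·T1 = [-36/5 -9/10 0 -78/5; -27/5 6/5 0 -21/5; 0 0 9/2 -15; 0 0 0 1]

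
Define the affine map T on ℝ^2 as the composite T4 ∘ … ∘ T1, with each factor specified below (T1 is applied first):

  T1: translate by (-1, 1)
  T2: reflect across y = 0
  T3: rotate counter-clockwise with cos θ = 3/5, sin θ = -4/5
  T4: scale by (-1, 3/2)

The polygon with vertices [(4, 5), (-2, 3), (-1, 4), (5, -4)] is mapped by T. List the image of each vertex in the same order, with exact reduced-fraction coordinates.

T1 translate by (-1, 1): (4, 5) → (3, 6); (-2, 3) → (-3, 4); (-1, 4) → (-2, 5); (5, -4) → (4, -3)
T2 reflect across y = 0: (3, 6) → (3, -6); (-3, 4) → (-3, -4); (-2, 5) → (-2, -5); (4, -3) → (4, 3)
T3 rotate counter-clockwise with cos θ = 3/5, sin θ = -4/5: (3, -6) → (-3, -6); (-3, -4) → (-5, 0); (-2, -5) → (-26/5, -7/5); (4, 3) → (24/5, -7/5)
T4 scale by (-1, 3/2): (-3, -6) → (3, -9); (-5, 0) → (5, 0); (-26/5, -7/5) → (26/5, -21/10); (24/5, -7/5) → (-24/5, -21/10)

image vertices: (3, -9), (5, 0), (26/5, -21/10), (-24/5, -21/10)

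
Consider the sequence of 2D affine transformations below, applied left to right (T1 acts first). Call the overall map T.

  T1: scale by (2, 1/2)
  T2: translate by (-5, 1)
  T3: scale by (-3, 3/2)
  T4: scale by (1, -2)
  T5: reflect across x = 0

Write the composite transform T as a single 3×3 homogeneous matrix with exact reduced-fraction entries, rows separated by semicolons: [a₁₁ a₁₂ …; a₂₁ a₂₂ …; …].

T1 = [2 0 0; 0 1/2 0; 0 0 1]
T2·T1 = [2 0 -5; 0 1/2 1; 0 0 1]
T3·…·T1 = [-6 0 15; 0 3/4 3/2; 0 0 1]
T4·…·T1 = [-6 0 15; 0 -3/2 -3; 0 0 1]
T5·…·T1 = [6 0 -15; 0 -3/2 -3; 0 0 1]

T = [6 0 -15; 0 -3/2 -3; 0 0 1]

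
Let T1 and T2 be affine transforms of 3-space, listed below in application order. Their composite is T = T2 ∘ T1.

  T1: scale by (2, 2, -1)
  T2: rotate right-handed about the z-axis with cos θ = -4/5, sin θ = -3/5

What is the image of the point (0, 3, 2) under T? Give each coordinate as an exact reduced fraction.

T1 scale by (2, 2, -1): (0, 3, 2) → (0, 6, -2)
T2 rotate right-handed about the z-axis with cos θ = -4/5, sin θ = -3/5: (0, 6, -2) → (18/5, -24/5, -2)

T(p) = (18/5, -24/5, -2)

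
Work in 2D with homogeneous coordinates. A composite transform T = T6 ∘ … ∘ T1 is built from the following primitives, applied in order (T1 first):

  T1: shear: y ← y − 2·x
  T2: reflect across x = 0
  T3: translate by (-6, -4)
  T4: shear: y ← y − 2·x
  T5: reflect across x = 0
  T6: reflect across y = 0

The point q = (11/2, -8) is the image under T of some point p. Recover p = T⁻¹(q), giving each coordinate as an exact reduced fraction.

T1 = [1 0 0; -2 1 0; 0 0 1]
T2·T1 = [-1 0 0; -2 1 0; 0 0 1]
T3·…·T1 = [-1 0 -6; -2 1 -4; 0 0 1]
T4·…·T1 = [-1 0 -6; 0 1 8; 0 0 1]
T5·…·T1 = [1 0 6; 0 1 8; 0 0 1]
T6·…·T1 = [1 0 6; 0 -1 -8; 0 0 1]
det M = -1; M⁻¹ = [1 0 -6; 0 -1 -8; 0 0 1]
M⁻¹ · (11/2, -8)ᵀ = (-1/2, 0)ᵀ

p = (-1/2, 0)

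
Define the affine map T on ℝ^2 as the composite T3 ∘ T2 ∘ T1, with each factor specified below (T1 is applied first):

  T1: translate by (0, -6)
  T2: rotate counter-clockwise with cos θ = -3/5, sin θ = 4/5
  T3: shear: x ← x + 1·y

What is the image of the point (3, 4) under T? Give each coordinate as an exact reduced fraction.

T(p) = (17/5, 18/5)

T1 translate by (0, -6): (3, 4) → (3, -2)
T2 rotate counter-clockwise with cos θ = -3/5, sin θ = 4/5: (3, -2) → (-1/5, 18/5)
T3 shear: x ← x + 1·y: (-1/5, 18/5) → (17/5, 18/5)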